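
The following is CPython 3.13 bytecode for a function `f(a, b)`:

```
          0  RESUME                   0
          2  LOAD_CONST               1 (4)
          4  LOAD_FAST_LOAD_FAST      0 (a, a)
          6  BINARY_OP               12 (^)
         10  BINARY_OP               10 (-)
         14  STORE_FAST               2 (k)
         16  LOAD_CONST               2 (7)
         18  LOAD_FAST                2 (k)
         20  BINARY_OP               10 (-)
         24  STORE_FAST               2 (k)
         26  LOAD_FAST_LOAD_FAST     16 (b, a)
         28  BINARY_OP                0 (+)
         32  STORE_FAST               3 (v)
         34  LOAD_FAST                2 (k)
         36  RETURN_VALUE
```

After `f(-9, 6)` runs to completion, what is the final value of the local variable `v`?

LOAD_CONST → push 4. Stack: [4]
LOAD_FAST_LOAD_FAST a,a → push -9,-9. Stack: [4, -9, -9]
BINARY_OP ^ → -9 ^ -9 = 0. Stack: [4, 0]
BINARY_OP - → 4 - 0 = 4. Stack: [4]
STORE_FAST k → k=4. Stack: []
LOAD_CONST → push 7. Stack: [7]
LOAD_FAST k → push 4. Stack: [7, 4]
BINARY_OP - → 7 - 4 = 3. Stack: [3]
STORE_FAST k → k=3. Stack: []
LOAD_FAST_LOAD_FAST b,a → push 6,-9. Stack: [6, -9]
BINARY_OP + → 6 + -9 = -3. Stack: [-3]
STORE_FAST v → v=-3. Stack: []
LOAD_FAST k → push 3. Stack: [3]
RETURN_VALUE → return 3.

-3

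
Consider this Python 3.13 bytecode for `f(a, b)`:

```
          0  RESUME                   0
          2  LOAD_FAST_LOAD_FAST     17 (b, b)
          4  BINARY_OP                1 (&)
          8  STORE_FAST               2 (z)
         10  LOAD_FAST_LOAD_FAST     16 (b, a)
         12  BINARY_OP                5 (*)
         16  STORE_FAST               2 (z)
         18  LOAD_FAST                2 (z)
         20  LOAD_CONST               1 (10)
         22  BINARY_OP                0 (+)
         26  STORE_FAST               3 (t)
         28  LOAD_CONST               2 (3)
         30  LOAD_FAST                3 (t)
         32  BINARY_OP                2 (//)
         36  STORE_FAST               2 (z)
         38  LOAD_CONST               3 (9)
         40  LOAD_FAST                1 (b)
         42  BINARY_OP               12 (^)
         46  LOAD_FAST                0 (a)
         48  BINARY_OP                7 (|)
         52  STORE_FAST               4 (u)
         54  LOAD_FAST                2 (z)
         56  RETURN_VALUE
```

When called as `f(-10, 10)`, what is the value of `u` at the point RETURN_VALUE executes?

-9

LOAD_FAST_LOAD_FAST b,b → push 10,10. Stack: [10, 10]
BINARY_OP & → 10 & 10 = 10. Stack: [10]
STORE_FAST z → z=10. Stack: []
LOAD_FAST_LOAD_FAST b,a → push 10,-10. Stack: [10, -10]
BINARY_OP * → 10 * -10 = -100. Stack: [-100]
STORE_FAST z → z=-100. Stack: []
LOAD_FAST z → push -100. Stack: [-100]
LOAD_CONST → push 10. Stack: [-100, 10]
BINARY_OP + → -100 + 10 = -90. Stack: [-90]
STORE_FAST t → t=-90. Stack: []
LOAD_CONST → push 3. Stack: [3]
LOAD_FAST t → push -90. Stack: [3, -90]
BINARY_OP // → 3 // -90 = -1. Stack: [-1]
STORE_FAST z → z=-1. Stack: []
LOAD_CONST → push 9. Stack: [9]
LOAD_FAST b → push 10. Stack: [9, 10]
BINARY_OP ^ → 9 ^ 10 = 3. Stack: [3]
LOAD_FAST a → push -10. Stack: [3, -10]
BINARY_OP | → 3 | -10 = -9. Stack: [-9]
STORE_FAST u → u=-9. Stack: []
LOAD_FAST z → push -1. Stack: [-1]
RETURN_VALUE → return -1.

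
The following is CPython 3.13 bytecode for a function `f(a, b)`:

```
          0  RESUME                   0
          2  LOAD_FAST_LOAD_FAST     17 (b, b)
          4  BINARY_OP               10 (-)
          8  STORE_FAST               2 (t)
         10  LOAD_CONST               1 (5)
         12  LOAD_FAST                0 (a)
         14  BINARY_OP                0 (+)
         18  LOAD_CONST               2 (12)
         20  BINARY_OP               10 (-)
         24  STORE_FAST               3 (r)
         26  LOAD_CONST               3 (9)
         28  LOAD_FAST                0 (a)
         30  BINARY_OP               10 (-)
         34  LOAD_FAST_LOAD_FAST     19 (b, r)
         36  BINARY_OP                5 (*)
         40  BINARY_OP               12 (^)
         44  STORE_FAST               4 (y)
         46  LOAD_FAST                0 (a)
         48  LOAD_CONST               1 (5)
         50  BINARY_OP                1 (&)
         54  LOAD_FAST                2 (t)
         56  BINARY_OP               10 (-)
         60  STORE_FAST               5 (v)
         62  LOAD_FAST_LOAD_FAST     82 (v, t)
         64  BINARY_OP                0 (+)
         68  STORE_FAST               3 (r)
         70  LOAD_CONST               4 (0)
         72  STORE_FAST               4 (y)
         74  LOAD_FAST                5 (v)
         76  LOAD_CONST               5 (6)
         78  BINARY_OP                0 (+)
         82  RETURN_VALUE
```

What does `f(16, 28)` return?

6

LOAD_FAST_LOAD_FAST b,b → push 28,28. Stack: [28, 28]
BINARY_OP - → 28 - 28 = 0. Stack: [0]
STORE_FAST t → t=0. Stack: []
LOAD_CONST → push 5. Stack: [5]
LOAD_FAST a → push 16. Stack: [5, 16]
BINARY_OP + → 5 + 16 = 21. Stack: [21]
LOAD_CONST → push 12. Stack: [21, 12]
BINARY_OP - → 21 - 12 = 9. Stack: [9]
STORE_FAST r → r=9. Stack: []
LOAD_CONST → push 9. Stack: [9]
LOAD_FAST a → push 16. Stack: [9, 16]
BINARY_OP - → 9 - 16 = -7. Stack: [-7]
LOAD_FAST_LOAD_FAST b,r → push 28,9. Stack: [-7, 28, 9]
BINARY_OP * → 28 * 9 = 252. Stack: [-7, 252]
BINARY_OP ^ → -7 ^ 252 = -251. Stack: [-251]
STORE_FAST y → y=-251. Stack: []
LOAD_FAST a → push 16. Stack: [16]
LOAD_CONST → push 5. Stack: [16, 5]
BINARY_OP & → 16 & 5 = 0. Stack: [0]
LOAD_FAST t → push 0. Stack: [0, 0]
BINARY_OP - → 0 - 0 = 0. Stack: [0]
STORE_FAST v → v=0. Stack: []
LOAD_FAST_LOAD_FAST v,t → push 0,0. Stack: [0, 0]
BINARY_OP + → 0 + 0 = 0. Stack: [0]
STORE_FAST r → r=0. Stack: []
LOAD_CONST → push 0. Stack: [0]
STORE_FAST y → y=0. Stack: []
LOAD_FAST v → push 0. Stack: [0]
LOAD_CONST → push 6. Stack: [0, 6]
BINARY_OP + → 0 + 6 = 6. Stack: [6]
RETURN_VALUE → return 6.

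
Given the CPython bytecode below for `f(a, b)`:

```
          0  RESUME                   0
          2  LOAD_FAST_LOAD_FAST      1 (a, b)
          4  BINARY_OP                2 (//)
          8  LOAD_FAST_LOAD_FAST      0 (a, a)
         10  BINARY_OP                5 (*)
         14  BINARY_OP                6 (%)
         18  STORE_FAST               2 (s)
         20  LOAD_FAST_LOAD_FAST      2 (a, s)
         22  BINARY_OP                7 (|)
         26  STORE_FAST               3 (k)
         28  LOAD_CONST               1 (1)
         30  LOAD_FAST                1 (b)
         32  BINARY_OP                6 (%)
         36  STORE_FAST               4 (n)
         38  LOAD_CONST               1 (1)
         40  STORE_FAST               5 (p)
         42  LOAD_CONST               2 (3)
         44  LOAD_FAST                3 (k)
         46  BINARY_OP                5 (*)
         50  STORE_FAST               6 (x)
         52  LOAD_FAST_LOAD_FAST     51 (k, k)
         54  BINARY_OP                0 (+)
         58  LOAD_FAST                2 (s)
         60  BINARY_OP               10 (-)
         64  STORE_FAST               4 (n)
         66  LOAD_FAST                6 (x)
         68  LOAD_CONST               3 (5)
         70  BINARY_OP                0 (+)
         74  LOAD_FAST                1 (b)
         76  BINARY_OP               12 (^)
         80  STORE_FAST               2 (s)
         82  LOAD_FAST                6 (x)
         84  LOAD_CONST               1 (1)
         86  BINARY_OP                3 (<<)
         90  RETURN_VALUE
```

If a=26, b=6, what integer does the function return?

LOAD_FAST_LOAD_FAST a,b → push 26,6. Stack: [26, 6]
BINARY_OP // → 26 // 6 = 4. Stack: [4]
LOAD_FAST_LOAD_FAST a,a → push 26,26. Stack: [4, 26, 26]
BINARY_OP * → 26 * 26 = 676. Stack: [4, 676]
BINARY_OP % → 4 % 676 = 4. Stack: [4]
STORE_FAST s → s=4. Stack: []
LOAD_FAST_LOAD_FAST a,s → push 26,4. Stack: [26, 4]
BINARY_OP | → 26 | 4 = 30. Stack: [30]
STORE_FAST k → k=30. Stack: []
LOAD_CONST → push 1. Stack: [1]
LOAD_FAST b → push 6. Stack: [1, 6]
BINARY_OP % → 1 % 6 = 1. Stack: [1]
STORE_FAST n → n=1. Stack: []
LOAD_CONST → push 1. Stack: [1]
STORE_FAST p → p=1. Stack: []
LOAD_CONST → push 3. Stack: [3]
LOAD_FAST k → push 30. Stack: [3, 30]
BINARY_OP * → 3 * 30 = 90. Stack: [90]
STORE_FAST x → x=90. Stack: []
LOAD_FAST_LOAD_FAST k,k → push 30,30. Stack: [30, 30]
BINARY_OP + → 30 + 30 = 60. Stack: [60]
LOAD_FAST s → push 4. Stack: [60, 4]
BINARY_OP - → 60 - 4 = 56. Stack: [56]
STORE_FAST n → n=56. Stack: []
LOAD_FAST x → push 90. Stack: [90]
LOAD_CONST → push 5. Stack: [90, 5]
BINARY_OP + → 90 + 5 = 95. Stack: [95]
LOAD_FAST b → push 6. Stack: [95, 6]
BINARY_OP ^ → 95 ^ 6 = 89. Stack: [89]
STORE_FAST s → s=89. Stack: []
LOAD_FAST x → push 90. Stack: [90]
LOAD_CONST → push 1. Stack: [90, 1]
BINARY_OP << → 90 << 1 = 180. Stack: [180]
RETURN_VALUE → return 180.

180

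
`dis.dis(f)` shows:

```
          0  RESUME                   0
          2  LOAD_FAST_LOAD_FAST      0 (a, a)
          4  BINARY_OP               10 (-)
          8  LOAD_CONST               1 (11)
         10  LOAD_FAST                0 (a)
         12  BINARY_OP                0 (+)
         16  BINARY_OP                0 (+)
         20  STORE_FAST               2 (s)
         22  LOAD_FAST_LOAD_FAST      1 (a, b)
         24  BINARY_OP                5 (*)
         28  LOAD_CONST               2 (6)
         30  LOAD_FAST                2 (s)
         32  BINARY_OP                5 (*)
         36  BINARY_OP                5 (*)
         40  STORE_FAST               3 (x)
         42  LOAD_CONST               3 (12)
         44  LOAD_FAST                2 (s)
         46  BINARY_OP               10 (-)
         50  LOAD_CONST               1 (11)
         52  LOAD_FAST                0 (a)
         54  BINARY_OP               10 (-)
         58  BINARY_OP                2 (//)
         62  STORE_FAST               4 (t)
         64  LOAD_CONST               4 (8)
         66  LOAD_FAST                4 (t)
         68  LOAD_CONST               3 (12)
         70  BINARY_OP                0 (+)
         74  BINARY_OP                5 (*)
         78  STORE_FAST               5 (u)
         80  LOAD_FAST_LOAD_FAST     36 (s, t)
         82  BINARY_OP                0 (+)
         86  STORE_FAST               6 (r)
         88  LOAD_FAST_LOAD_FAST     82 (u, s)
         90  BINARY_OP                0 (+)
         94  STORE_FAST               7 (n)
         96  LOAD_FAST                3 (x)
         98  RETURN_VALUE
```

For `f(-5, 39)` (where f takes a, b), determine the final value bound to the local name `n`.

LOAD_FAST_LOAD_FAST a,a → push -5,-5. Stack: [-5, -5]
BINARY_OP - → -5 - -5 = 0. Stack: [0]
LOAD_CONST → push 11. Stack: [0, 11]
LOAD_FAST a → push -5. Stack: [0, 11, -5]
BINARY_OP + → 11 + -5 = 6. Stack: [0, 6]
BINARY_OP + → 0 + 6 = 6. Stack: [6]
STORE_FAST s → s=6. Stack: []
LOAD_FAST_LOAD_FAST a,b → push -5,39. Stack: [-5, 39]
BINARY_OP * → -5 * 39 = -195. Stack: [-195]
LOAD_CONST → push 6. Stack: [-195, 6]
LOAD_FAST s → push 6. Stack: [-195, 6, 6]
BINARY_OP * → 6 * 6 = 36. Stack: [-195, 36]
BINARY_OP * → -195 * 36 = -7020. Stack: [-7020]
STORE_FAST x → x=-7020. Stack: []
LOAD_CONST → push 12. Stack: [12]
LOAD_FAST s → push 6. Stack: [12, 6]
BINARY_OP - → 12 - 6 = 6. Stack: [6]
LOAD_CONST → push 11. Stack: [6, 11]
LOAD_FAST a → push -5. Stack: [6, 11, -5]
BINARY_OP - → 11 - -5 = 16. Stack: [6, 16]
BINARY_OP // → 6 // 16 = 0. Stack: [0]
STORE_FAST t → t=0. Stack: []
LOAD_CONST → push 8. Stack: [8]
LOAD_FAST t → push 0. Stack: [8, 0]
LOAD_CONST → push 12. Stack: [8, 0, 12]
BINARY_OP + → 0 + 12 = 12. Stack: [8, 12]
BINARY_OP * → 8 * 12 = 96. Stack: [96]
STORE_FAST u → u=96. Stack: []
LOAD_FAST_LOAD_FAST s,t → push 6,0. Stack: [6, 0]
BINARY_OP + → 6 + 0 = 6. Stack: [6]
STORE_FAST r → r=6. Stack: []
LOAD_FAST_LOAD_FAST u,s → push 96,6. Stack: [96, 6]
BINARY_OP + → 96 + 6 = 102. Stack: [102]
STORE_FAST n → n=102. Stack: []
LOAD_FAST x → push -7020. Stack: [-7020]
RETURN_VALUE → return -7020.

102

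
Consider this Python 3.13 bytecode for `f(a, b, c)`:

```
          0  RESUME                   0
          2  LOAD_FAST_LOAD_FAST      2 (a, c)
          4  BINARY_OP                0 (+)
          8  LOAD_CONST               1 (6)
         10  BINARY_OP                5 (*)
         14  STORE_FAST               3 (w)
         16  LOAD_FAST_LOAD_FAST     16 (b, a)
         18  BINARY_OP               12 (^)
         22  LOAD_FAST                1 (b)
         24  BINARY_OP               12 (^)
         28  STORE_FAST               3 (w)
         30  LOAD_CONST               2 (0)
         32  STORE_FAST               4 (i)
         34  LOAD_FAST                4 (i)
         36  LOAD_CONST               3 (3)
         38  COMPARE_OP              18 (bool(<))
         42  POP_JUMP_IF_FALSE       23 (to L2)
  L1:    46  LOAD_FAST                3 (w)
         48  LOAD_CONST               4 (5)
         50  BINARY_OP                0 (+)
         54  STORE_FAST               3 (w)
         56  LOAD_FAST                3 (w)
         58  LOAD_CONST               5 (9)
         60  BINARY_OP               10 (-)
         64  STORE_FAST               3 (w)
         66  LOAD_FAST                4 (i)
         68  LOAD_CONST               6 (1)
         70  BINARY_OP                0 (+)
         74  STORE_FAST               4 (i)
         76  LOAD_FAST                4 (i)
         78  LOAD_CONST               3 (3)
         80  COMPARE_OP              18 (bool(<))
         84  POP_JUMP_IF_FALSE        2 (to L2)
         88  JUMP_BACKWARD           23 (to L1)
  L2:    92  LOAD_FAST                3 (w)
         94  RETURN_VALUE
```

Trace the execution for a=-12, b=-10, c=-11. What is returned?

LOAD_FAST_LOAD_FAST a,c → push -12,-11
BINARY_OP + → -12 + -11 = -23
LOAD_CONST → push 6
BINARY_OP * → -23 * 6 = -138
STORE_FAST w → w=-138
LOAD_FAST_LOAD_FAST b,a → push -10,-12
BINARY_OP ^ → -10 ^ -12 = 2
LOAD_FAST b → push -10
BINARY_OP ^ → 2 ^ -10 = -12
STORE_FAST w → w=-12
LOAD_CONST → push 0
STORE_FAST i → i=0
LOAD_FAST i → push 0
LOAD_CONST → push 3
COMPARE_OP bool(<) → 0 vs 3 = True
POP_JUMP_IF_FALSE → pop True; no jump
LOAD_FAST w → push -12
LOAD_CONST → push 5
BINARY_OP + → -12 + 5 = -7
STORE_FAST w → w=-7
LOAD_FAST w → push -7
LOAD_CONST → push 9
BINARY_OP - → -7 - 9 = -16
STORE_FAST w → w=-16
LOAD_FAST i → push 0
LOAD_CONST → push 1
BINARY_OP + → 0 + 1 = 1
STORE_FAST i → i=1
LOAD_FAST i → push 1
LOAD_CONST → push 3
COMPARE_OP bool(<) → 1 vs 3 = True
POP_JUMP_IF_FALSE → pop True; no jump
LOAD_FAST w → push -16
LOAD_CONST → push 5
BINARY_OP + → -16 + 5 = -11
STORE_FAST w → w=-11
LOAD_FAST w → push -11
LOAD_CONST → push 9
BINARY_OP - → -11 - 9 = -20
STORE_FAST w → w=-20
LOAD_FAST i → push 1
LOAD_CONST → push 1
BINARY_OP + → 1 + 1 = 2
STORE_FAST i → i=2
LOAD_FAST i → push 2
LOAD_CONST → push 3
COMPARE_OP bool(<) → 2 vs 3 = True
POP_JUMP_IF_FALSE → pop True; no jump
LOAD_FAST w → push -20
LOAD_CONST → push 5
BINARY_OP + → -20 + 5 = -15
STORE_FAST w → w=-15
LOAD_FAST w → push -15
LOAD_CONST → push 9
BINARY_OP - → -15 - 9 = -24
STORE_FAST w → w=-24
LOAD_FAST i → push 2
LOAD_CONST → push 1
BINARY_OP + → 2 + 1 = 3
STORE_FAST i → i=3
LOAD_FAST i → push 3
LOAD_CONST → push 3
COMPARE_OP bool(<) → 3 vs 3 = False
POP_JUMP_IF_FALSE → pop False; jump
LOAD_FAST w → push -24
RETURN_VALUE → return -24.

-24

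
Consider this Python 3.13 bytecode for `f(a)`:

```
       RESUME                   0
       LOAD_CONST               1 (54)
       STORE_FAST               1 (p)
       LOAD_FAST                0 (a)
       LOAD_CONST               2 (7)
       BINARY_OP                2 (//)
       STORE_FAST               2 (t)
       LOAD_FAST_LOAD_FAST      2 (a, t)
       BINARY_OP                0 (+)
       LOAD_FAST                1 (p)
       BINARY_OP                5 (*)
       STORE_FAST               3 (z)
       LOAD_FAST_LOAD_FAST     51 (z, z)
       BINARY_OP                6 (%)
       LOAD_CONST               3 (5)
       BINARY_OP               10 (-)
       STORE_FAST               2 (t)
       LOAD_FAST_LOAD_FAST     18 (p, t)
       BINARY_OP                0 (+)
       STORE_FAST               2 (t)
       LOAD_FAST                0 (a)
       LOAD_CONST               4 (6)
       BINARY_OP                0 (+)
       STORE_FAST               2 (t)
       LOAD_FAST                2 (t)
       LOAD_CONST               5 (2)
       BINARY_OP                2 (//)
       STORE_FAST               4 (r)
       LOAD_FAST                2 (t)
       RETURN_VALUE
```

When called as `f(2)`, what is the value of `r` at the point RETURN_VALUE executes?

LOAD_CONST → push 54. Stack: [54]
STORE_FAST p → p=54. Stack: []
LOAD_FAST a → push 2. Stack: [2]
LOAD_CONST → push 7. Stack: [2, 7]
BINARY_OP // → 2 // 7 = 0. Stack: [0]
STORE_FAST t → t=0. Stack: []
LOAD_FAST_LOAD_FAST a,t → push 2,0. Stack: [2, 0]
BINARY_OP + → 2 + 0 = 2. Stack: [2]
LOAD_FAST p → push 54. Stack: [2, 54]
BINARY_OP * → 2 * 54 = 108. Stack: [108]
STORE_FAST z → z=108. Stack: []
LOAD_FAST_LOAD_FAST z,z → push 108,108. Stack: [108, 108]
BINARY_OP % → 108 % 108 = 0. Stack: [0]
LOAD_CONST → push 5. Stack: [0, 5]
BINARY_OP - → 0 - 5 = -5. Stack: [-5]
STORE_FAST t → t=-5. Stack: []
LOAD_FAST_LOAD_FAST p,t → push 54,-5. Stack: [54, -5]
BINARY_OP + → 54 + -5 = 49. Stack: [49]
STORE_FAST t → t=49. Stack: []
LOAD_FAST a → push 2. Stack: [2]
LOAD_CONST → push 6. Stack: [2, 6]
BINARY_OP + → 2 + 6 = 8. Stack: [8]
STORE_FAST t → t=8. Stack: []
LOAD_FAST t → push 8. Stack: [8]
LOAD_CONST → push 2. Stack: [8, 2]
BINARY_OP // → 8 // 2 = 4. Stack: [4]
STORE_FAST r → r=4. Stack: []
LOAD_FAST t → push 8. Stack: [8]
RETURN_VALUE → return 8.

4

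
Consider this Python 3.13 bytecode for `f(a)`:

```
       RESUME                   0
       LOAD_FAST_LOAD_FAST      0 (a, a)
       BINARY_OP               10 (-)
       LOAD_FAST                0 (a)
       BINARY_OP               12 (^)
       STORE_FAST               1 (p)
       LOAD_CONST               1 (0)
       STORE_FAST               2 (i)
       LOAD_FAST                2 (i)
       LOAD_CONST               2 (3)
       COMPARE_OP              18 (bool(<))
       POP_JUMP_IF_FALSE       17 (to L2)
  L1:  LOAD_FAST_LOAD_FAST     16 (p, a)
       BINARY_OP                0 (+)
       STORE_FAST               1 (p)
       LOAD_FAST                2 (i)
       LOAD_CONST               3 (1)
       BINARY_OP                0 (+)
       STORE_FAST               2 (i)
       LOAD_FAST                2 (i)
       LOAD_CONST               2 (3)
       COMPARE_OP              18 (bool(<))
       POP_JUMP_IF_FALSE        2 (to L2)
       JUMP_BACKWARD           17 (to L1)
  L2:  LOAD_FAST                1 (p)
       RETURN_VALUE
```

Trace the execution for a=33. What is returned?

132

LOAD_FAST_LOAD_FAST a,a → push 33,33. Stack: [33, 33]
BINARY_OP - → 33 - 33 = 0. Stack: [0]
LOAD_FAST a → push 33. Stack: [0, 33]
BINARY_OP ^ → 0 ^ 33 = 33. Stack: [33]
STORE_FAST p → p=33. Stack: []
LOAD_CONST → push 0. Stack: [0]
STORE_FAST i → i=0. Stack: []
LOAD_FAST i → push 0. Stack: [0]
LOAD_CONST → push 3. Stack: [0, 3]
COMPARE_OP bool(<) → 0 vs 3 = True. Stack: [True]
POP_JUMP_IF_FALSE → pop True; no jump. Stack: []
LOAD_FAST_LOAD_FAST p,a → push 33,33. Stack: [33, 33]
BINARY_OP + → 33 + 33 = 66. Stack: [66]
STORE_FAST p → p=66. Stack: []
LOAD_FAST i → push 0. Stack: [0]
LOAD_CONST → push 1. Stack: [0, 1]
BINARY_OP + → 0 + 1 = 1. Stack: [1]
STORE_FAST i → i=1. Stack: []
LOAD_FAST i → push 1. Stack: [1]
LOAD_CONST → push 3. Stack: [1, 3]
COMPARE_OP bool(<) → 1 vs 3 = True. Stack: [True]
POP_JUMP_IF_FALSE → pop True; no jump. Stack: []
LOAD_FAST_LOAD_FAST p,a → push 66,33. Stack: [66, 33]
BINARY_OP + → 66 + 33 = 99. Stack: [99]
STORE_FAST p → p=99. Stack: []
LOAD_FAST i → push 1. Stack: [1]
LOAD_CONST → push 1. Stack: [1, 1]
BINARY_OP + → 1 + 1 = 2. Stack: [2]
STORE_FAST i → i=2. Stack: []
LOAD_FAST i → push 2. Stack: [2]
LOAD_CONST → push 3. Stack: [2, 3]
COMPARE_OP bool(<) → 2 vs 3 = True. Stack: [True]
POP_JUMP_IF_FALSE → pop True; no jump. Stack: []
LOAD_FAST_LOAD_FAST p,a → push 99,33. Stack: [99, 33]
BINARY_OP + → 99 + 33 = 132. Stack: [132]
STORE_FAST p → p=132. Stack: []
LOAD_FAST i → push 2. Stack: [2]
LOAD_CONST → push 1. Stack: [2, 1]
BINARY_OP + → 2 + 1 = 3. Stack: [3]
STORE_FAST i → i=3. Stack: []
LOAD_FAST i → push 3. Stack: [3]
LOAD_CONST → push 3. Stack: [3, 3]
COMPARE_OP bool(<) → 3 vs 3 = False. Stack: [False]
POP_JUMP_IF_FALSE → pop False; jump. Stack: []
LOAD_FAST p → push 132. Stack: [132]
RETURN_VALUE → return 132.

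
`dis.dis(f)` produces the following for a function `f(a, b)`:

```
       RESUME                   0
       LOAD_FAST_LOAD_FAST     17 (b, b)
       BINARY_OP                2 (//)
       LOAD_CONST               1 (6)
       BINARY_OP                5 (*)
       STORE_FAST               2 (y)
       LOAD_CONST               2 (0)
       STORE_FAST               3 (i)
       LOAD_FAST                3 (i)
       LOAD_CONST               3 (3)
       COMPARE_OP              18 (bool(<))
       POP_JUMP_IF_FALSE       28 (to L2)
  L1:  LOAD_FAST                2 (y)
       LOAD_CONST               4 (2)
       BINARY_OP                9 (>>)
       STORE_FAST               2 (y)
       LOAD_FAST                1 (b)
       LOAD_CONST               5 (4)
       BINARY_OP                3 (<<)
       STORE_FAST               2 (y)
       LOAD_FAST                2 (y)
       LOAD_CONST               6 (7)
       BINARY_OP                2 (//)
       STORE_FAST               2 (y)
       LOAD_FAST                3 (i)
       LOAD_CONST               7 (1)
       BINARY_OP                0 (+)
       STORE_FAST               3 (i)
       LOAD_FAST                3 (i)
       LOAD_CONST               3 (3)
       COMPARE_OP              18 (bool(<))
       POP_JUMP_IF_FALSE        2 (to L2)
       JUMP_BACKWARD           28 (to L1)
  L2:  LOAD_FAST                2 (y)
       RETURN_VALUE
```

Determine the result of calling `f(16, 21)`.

LOAD_FAST_LOAD_FAST b,b → push 21,21
BINARY_OP // → 21 // 21 = 1
LOAD_CONST → push 6
BINARY_OP * → 1 * 6 = 6
STORE_FAST y → y=6
LOAD_CONST → push 0
STORE_FAST i → i=0
LOAD_FAST i → push 0
LOAD_CONST → push 3
COMPARE_OP bool(<) → 0 vs 3 = True
POP_JUMP_IF_FALSE → pop True; no jump
LOAD_FAST y → push 6
LOAD_CONST → push 2
BINARY_OP >> → 6 >> 2 = 1
STORE_FAST y → y=1
LOAD_FAST b → push 21
LOAD_CONST → push 4
BINARY_OP << → 21 << 4 = 336
STORE_FAST y → y=336
LOAD_FAST y → push 336
LOAD_CONST → push 7
BINARY_OP // → 336 // 7 = 48
STORE_FAST y → y=48
LOAD_FAST i → push 0
LOAD_CONST → push 1
BINARY_OP + → 0 + 1 = 1
STORE_FAST i → i=1
LOAD_FAST i → push 1
LOAD_CONST → push 3
COMPARE_OP bool(<) → 1 vs 3 = True
POP_JUMP_IF_FALSE → pop True; no jump
LOAD_FAST y → push 48
LOAD_CONST → push 2
BINARY_OP >> → 48 >> 2 = 12
STORE_FAST y → y=12
LOAD_FAST b → push 21
LOAD_CONST → push 4
BINARY_OP << → 21 << 4 = 336
STORE_FAST y → y=336
LOAD_FAST y → push 336
LOAD_CONST → push 7
BINARY_OP // → 336 // 7 = 48
STORE_FAST y → y=48
LOAD_FAST i → push 1
LOAD_CONST → push 1
BINARY_OP + → 1 + 1 = 2
STORE_FAST i → i=2
LOAD_FAST i → push 2
LOAD_CONST → push 3
COMPARE_OP bool(<) → 2 vs 3 = True
POP_JUMP_IF_FALSE → pop True; no jump
LOAD_FAST y → push 48
LOAD_CONST → push 2
BINARY_OP >> → 48 >> 2 = 12
STORE_FAST y → y=12
LOAD_FAST b → push 21
LOAD_CONST → push 4
BINARY_OP << → 21 << 4 = 336
STORE_FAST y → y=336
LOAD_FAST y → push 336
LOAD_CONST → push 7
BINARY_OP // → 336 // 7 = 48
STORE_FAST y → y=48
LOAD_FAST i → push 2
LOAD_CONST → push 1
BINARY_OP + → 2 + 1 = 3
STORE_FAST i → i=3
LOAD_FAST i → push 3
LOAD_CONST → push 3
COMPARE_OP bool(<) → 3 vs 3 = False
POP_JUMP_IF_FALSE → pop False; jump
LOAD_FAST y → push 48
RETURN_VALUE → return 48.

48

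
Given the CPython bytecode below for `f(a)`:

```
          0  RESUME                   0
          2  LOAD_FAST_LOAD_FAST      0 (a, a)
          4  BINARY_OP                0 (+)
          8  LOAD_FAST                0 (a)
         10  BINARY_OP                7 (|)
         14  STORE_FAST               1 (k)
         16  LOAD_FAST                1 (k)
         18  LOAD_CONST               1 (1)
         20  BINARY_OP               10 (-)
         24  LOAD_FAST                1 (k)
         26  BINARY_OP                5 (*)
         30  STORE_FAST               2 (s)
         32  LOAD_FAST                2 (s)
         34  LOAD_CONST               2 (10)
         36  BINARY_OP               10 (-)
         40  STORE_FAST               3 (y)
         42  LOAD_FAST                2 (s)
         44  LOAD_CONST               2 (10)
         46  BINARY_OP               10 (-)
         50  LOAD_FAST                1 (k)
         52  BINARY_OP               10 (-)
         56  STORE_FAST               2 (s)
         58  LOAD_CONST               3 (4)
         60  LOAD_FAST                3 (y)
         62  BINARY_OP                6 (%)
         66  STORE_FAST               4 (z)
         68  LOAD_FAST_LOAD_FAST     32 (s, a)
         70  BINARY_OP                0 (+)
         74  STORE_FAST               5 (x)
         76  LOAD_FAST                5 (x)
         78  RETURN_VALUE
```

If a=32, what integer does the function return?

9046

LOAD_FAST_LOAD_FAST a,a → push 32,32. Stack: [32, 32]
BINARY_OP + → 32 + 32 = 64. Stack: [64]
LOAD_FAST a → push 32. Stack: [64, 32]
BINARY_OP | → 64 | 32 = 96. Stack: [96]
STORE_FAST k → k=96. Stack: []
LOAD_FAST k → push 96. Stack: [96]
LOAD_CONST → push 1. Stack: [96, 1]
BINARY_OP - → 96 - 1 = 95. Stack: [95]
LOAD_FAST k → push 96. Stack: [95, 96]
BINARY_OP * → 95 * 96 = 9120. Stack: [9120]
STORE_FAST s → s=9120. Stack: []
LOAD_FAST s → push 9120. Stack: [9120]
LOAD_CONST → push 10. Stack: [9120, 10]
BINARY_OP - → 9120 - 10 = 9110. Stack: [9110]
STORE_FAST y → y=9110. Stack: []
LOAD_FAST s → push 9120. Stack: [9120]
LOAD_CONST → push 10. Stack: [9120, 10]
BINARY_OP - → 9120 - 10 = 9110. Stack: [9110]
LOAD_FAST k → push 96. Stack: [9110, 96]
BINARY_OP - → 9110 - 96 = 9014. Stack: [9014]
STORE_FAST s → s=9014. Stack: []
LOAD_CONST → push 4. Stack: [4]
LOAD_FAST y → push 9110. Stack: [4, 9110]
BINARY_OP % → 4 % 9110 = 4. Stack: [4]
STORE_FAST z → z=4. Stack: []
LOAD_FAST_LOAD_FAST s,a → push 9014,32. Stack: [9014, 32]
BINARY_OP + → 9014 + 32 = 9046. Stack: [9046]
STORE_FAST x → x=9046. Stack: []
LOAD_FAST x → push 9046. Stack: [9046]
RETURN_VALUE → return 9046.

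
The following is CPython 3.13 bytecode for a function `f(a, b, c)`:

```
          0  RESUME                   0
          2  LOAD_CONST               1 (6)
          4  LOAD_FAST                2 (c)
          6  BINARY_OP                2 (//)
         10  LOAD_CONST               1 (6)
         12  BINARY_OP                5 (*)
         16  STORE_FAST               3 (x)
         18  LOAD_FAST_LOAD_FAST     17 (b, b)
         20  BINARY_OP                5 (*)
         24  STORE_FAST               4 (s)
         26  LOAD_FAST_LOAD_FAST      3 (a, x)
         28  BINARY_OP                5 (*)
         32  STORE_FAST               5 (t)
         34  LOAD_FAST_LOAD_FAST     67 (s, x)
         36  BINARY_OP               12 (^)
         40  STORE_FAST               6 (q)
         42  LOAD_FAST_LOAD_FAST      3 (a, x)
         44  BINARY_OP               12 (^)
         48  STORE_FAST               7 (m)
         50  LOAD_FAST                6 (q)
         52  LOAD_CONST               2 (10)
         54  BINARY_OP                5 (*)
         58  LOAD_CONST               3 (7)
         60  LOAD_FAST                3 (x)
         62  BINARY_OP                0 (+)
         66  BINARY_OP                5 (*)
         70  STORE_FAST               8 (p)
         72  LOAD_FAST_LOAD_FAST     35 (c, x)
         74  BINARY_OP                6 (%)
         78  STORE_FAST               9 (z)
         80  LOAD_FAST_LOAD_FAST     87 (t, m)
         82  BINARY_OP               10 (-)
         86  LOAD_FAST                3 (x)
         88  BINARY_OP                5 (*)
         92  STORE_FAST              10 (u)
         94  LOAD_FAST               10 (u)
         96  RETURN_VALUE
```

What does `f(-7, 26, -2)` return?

LOAD_CONST → push 6. Stack: [6]
LOAD_FAST c → push -2. Stack: [6, -2]
BINARY_OP // → 6 // -2 = -3. Stack: [-3]
LOAD_CONST → push 6. Stack: [-3, 6]
BINARY_OP * → -3 * 6 = -18. Stack: [-18]
STORE_FAST x → x=-18. Stack: []
LOAD_FAST_LOAD_FAST b,b → push 26,26. Stack: [26, 26]
BINARY_OP * → 26 * 26 = 676. Stack: [676]
STORE_FAST s → s=676. Stack: []
LOAD_FAST_LOAD_FAST a,x → push -7,-18. Stack: [-7, -18]
BINARY_OP * → -7 * -18 = 126. Stack: [126]
STORE_FAST t → t=126. Stack: []
LOAD_FAST_LOAD_FAST s,x → push 676,-18. Stack: [676, -18]
BINARY_OP ^ → 676 ^ -18 = -694. Stack: [-694]
STORE_FAST q → q=-694. Stack: []
LOAD_FAST_LOAD_FAST a,x → push -7,-18. Stack: [-7, -18]
BINARY_OP ^ → -7 ^ -18 = 23. Stack: [23]
STORE_FAST m → m=23. Stack: []
LOAD_FAST q → push -694. Stack: [-694]
LOAD_CONST → push 10. Stack: [-694, 10]
BINARY_OP * → -694 * 10 = -6940. Stack: [-6940]
LOAD_CONST → push 7. Stack: [-6940, 7]
LOAD_FAST x → push -18. Stack: [-6940, 7, -18]
BINARY_OP + → 7 + -18 = -11. Stack: [-6940, -11]
BINARY_OP * → -6940 * -11 = 76340. Stack: [76340]
STORE_FAST p → p=76340. Stack: []
LOAD_FAST_LOAD_FAST c,x → push -2,-18. Stack: [-2, -18]
BINARY_OP % → -2 % -18 = -2. Stack: [-2]
STORE_FAST z → z=-2. Stack: []
LOAD_FAST_LOAD_FAST t,m → push 126,23. Stack: [126, 23]
BINARY_OP - → 126 - 23 = 103. Stack: [103]
LOAD_FAST x → push -18. Stack: [103, -18]
BINARY_OP * → 103 * -18 = -1854. Stack: [-1854]
STORE_FAST u → u=-1854. Stack: []
LOAD_FAST u → push -1854. Stack: [-1854]
RETURN_VALUE → return -1854.

-1854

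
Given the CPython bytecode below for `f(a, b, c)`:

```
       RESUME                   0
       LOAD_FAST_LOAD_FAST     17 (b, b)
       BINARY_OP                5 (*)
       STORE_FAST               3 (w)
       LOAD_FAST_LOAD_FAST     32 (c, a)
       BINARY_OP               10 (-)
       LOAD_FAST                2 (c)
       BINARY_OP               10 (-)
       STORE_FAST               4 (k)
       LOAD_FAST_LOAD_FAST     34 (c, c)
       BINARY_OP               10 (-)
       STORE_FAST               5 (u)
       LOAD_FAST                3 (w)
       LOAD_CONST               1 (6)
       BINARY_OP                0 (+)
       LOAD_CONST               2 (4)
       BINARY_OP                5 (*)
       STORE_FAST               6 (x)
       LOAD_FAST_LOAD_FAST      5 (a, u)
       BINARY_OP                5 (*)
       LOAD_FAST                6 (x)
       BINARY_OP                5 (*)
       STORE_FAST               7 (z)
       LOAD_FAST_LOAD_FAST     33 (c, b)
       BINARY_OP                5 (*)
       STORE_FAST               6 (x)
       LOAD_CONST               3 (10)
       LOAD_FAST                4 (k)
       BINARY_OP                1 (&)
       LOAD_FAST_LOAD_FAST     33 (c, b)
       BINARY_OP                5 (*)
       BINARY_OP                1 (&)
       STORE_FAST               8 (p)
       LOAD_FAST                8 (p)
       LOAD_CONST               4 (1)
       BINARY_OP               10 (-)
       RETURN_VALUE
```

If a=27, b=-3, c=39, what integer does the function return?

LOAD_FAST_LOAD_FAST b,b → push -3,-3. Stack: [-3, -3]
BINARY_OP * → -3 * -3 = 9. Stack: [9]
STORE_FAST w → w=9. Stack: []
LOAD_FAST_LOAD_FAST c,a → push 39,27. Stack: [39, 27]
BINARY_OP - → 39 - 27 = 12. Stack: [12]
LOAD_FAST c → push 39. Stack: [12, 39]
BINARY_OP - → 12 - 39 = -27. Stack: [-27]
STORE_FAST k → k=-27. Stack: []
LOAD_FAST_LOAD_FAST c,c → push 39,39. Stack: [39, 39]
BINARY_OP - → 39 - 39 = 0. Stack: [0]
STORE_FAST u → u=0. Stack: []
LOAD_FAST w → push 9. Stack: [9]
LOAD_CONST → push 6. Stack: [9, 6]
BINARY_OP + → 9 + 6 = 15. Stack: [15]
LOAD_CONST → push 4. Stack: [15, 4]
BINARY_OP * → 15 * 4 = 60. Stack: [60]
STORE_FAST x → x=60. Stack: []
LOAD_FAST_LOAD_FAST a,u → push 27,0. Stack: [27, 0]
BINARY_OP * → 27 * 0 = 0. Stack: [0]
LOAD_FAST x → push 60. Stack: [0, 60]
BINARY_OP * → 0 * 60 = 0. Stack: [0]
STORE_FAST z → z=0. Stack: []
LOAD_FAST_LOAD_FAST c,b → push 39,-3. Stack: [39, -3]
BINARY_OP * → 39 * -3 = -117. Stack: [-117]
STORE_FAST x → x=-117. Stack: []
LOAD_CONST → push 10. Stack: [10]
LOAD_FAST k → push -27. Stack: [10, -27]
BINARY_OP & → 10 & -27 = 0. Stack: [0]
LOAD_FAST_LOAD_FAST c,b → push 39,-3. Stack: [0, 39, -3]
BINARY_OP * → 39 * -3 = -117. Stack: [0, -117]
BINARY_OP & → 0 & -117 = 0. Stack: [0]
STORE_FAST p → p=0. Stack: []
LOAD_FAST p → push 0. Stack: [0]
LOAD_CONST → push 1. Stack: [0, 1]
BINARY_OP - → 0 - 1 = -1. Stack: [-1]
RETURN_VALUE → return -1.

-1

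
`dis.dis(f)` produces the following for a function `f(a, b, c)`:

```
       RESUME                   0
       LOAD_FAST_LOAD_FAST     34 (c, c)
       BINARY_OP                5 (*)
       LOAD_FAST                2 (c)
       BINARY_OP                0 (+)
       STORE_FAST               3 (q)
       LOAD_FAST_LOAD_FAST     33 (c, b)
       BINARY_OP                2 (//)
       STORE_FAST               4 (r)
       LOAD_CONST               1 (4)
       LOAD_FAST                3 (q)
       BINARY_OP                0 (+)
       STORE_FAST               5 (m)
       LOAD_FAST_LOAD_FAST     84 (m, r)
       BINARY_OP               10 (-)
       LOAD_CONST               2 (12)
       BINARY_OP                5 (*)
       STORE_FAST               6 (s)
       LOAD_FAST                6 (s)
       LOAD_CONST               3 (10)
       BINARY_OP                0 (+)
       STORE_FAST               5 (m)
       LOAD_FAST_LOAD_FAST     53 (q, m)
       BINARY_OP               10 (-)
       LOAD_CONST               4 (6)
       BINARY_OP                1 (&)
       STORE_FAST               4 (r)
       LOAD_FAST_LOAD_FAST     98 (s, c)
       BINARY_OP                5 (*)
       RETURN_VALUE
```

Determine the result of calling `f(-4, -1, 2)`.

288

LOAD_FAST_LOAD_FAST c,c → push 2,2. Stack: [2, 2]
BINARY_OP * → 2 * 2 = 4. Stack: [4]
LOAD_FAST c → push 2. Stack: [4, 2]
BINARY_OP + → 4 + 2 = 6. Stack: [6]
STORE_FAST q → q=6. Stack: []
LOAD_FAST_LOAD_FAST c,b → push 2,-1. Stack: [2, -1]
BINARY_OP // → 2 // -1 = -2. Stack: [-2]
STORE_FAST r → r=-2. Stack: []
LOAD_CONST → push 4. Stack: [4]
LOAD_FAST q → push 6. Stack: [4, 6]
BINARY_OP + → 4 + 6 = 10. Stack: [10]
STORE_FAST m → m=10. Stack: []
LOAD_FAST_LOAD_FAST m,r → push 10,-2. Stack: [10, -2]
BINARY_OP - → 10 - -2 = 12. Stack: [12]
LOAD_CONST → push 12. Stack: [12, 12]
BINARY_OP * → 12 * 12 = 144. Stack: [144]
STORE_FAST s → s=144. Stack: []
LOAD_FAST s → push 144. Stack: [144]
LOAD_CONST → push 10. Stack: [144, 10]
BINARY_OP + → 144 + 10 = 154. Stack: [154]
STORE_FAST m → m=154. Stack: []
LOAD_FAST_LOAD_FAST q,m → push 6,154. Stack: [6, 154]
BINARY_OP - → 6 - 154 = -148. Stack: [-148]
LOAD_CONST → push 6. Stack: [-148, 6]
BINARY_OP & → -148 & 6 = 4. Stack: [4]
STORE_FAST r → r=4. Stack: []
LOAD_FAST_LOAD_FAST s,c → push 144,2. Stack: [144, 2]
BINARY_OP * → 144 * 2 = 288. Stack: [288]
RETURN_VALUE → return 288.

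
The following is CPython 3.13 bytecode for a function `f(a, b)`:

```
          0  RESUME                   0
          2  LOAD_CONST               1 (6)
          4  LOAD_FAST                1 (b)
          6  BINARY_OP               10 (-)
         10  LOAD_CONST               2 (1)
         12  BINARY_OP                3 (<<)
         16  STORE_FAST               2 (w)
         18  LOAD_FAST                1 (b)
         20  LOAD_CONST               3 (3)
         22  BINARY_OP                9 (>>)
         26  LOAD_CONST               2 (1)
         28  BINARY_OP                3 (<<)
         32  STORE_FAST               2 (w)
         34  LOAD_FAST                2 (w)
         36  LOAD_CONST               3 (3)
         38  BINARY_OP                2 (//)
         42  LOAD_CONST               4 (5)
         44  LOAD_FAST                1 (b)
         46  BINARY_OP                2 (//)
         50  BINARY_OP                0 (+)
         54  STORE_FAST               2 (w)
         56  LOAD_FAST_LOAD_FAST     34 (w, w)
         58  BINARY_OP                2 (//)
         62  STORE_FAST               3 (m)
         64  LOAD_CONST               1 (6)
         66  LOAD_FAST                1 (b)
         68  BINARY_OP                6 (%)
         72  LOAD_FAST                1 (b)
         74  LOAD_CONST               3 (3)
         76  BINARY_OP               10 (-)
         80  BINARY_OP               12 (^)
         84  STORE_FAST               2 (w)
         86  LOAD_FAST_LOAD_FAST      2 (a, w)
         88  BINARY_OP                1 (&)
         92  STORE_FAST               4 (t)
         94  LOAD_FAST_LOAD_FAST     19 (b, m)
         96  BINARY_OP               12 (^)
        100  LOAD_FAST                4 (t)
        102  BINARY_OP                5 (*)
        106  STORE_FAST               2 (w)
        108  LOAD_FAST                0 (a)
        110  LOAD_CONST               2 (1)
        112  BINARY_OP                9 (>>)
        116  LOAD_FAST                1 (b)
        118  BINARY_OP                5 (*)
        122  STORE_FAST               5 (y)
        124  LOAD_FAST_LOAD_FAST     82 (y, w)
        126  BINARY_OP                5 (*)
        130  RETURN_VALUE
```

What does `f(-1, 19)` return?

-7524

LOAD_CONST → push 6. Stack: [6]
LOAD_FAST b → push 19. Stack: [6, 19]
BINARY_OP - → 6 - 19 = -13. Stack: [-13]
LOAD_CONST → push 1. Stack: [-13, 1]
BINARY_OP << → -13 << 1 = -26. Stack: [-26]
STORE_FAST w → w=-26. Stack: []
LOAD_FAST b → push 19. Stack: [19]
LOAD_CONST → push 3. Stack: [19, 3]
BINARY_OP >> → 19 >> 3 = 2. Stack: [2]
LOAD_CONST → push 1. Stack: [2, 1]
BINARY_OP << → 2 << 1 = 4. Stack: [4]
STORE_FAST w → w=4. Stack: []
LOAD_FAST w → push 4. Stack: [4]
LOAD_CONST → push 3. Stack: [4, 3]
BINARY_OP // → 4 // 3 = 1. Stack: [1]
LOAD_CONST → push 5. Stack: [1, 5]
LOAD_FAST b → push 19. Stack: [1, 5, 19]
BINARY_OP // → 5 // 19 = 0. Stack: [1, 0]
BINARY_OP + → 1 + 0 = 1. Stack: [1]
STORE_FAST w → w=1. Stack: []
LOAD_FAST_LOAD_FAST w,w → push 1,1. Stack: [1, 1]
BINARY_OP // → 1 // 1 = 1. Stack: [1]
STORE_FAST m → m=1. Stack: []
LOAD_CONST → push 6. Stack: [6]
LOAD_FAST b → push 19. Stack: [6, 19]
BINARY_OP % → 6 % 19 = 6. Stack: [6]
LOAD_FAST b → push 19. Stack: [6, 19]
LOAD_CONST → push 3. Stack: [6, 19, 3]
BINARY_OP - → 19 - 3 = 16. Stack: [6, 16]
BINARY_OP ^ → 6 ^ 16 = 22. Stack: [22]
STORE_FAST w → w=22. Stack: []
LOAD_FAST_LOAD_FAST a,w → push -1,22. Stack: [-1, 22]
BINARY_OP & → -1 & 22 = 22. Stack: [22]
STORE_FAST t → t=22. Stack: []
LOAD_FAST_LOAD_FAST b,m → push 19,1. Stack: [19, 1]
BINARY_OP ^ → 19 ^ 1 = 18. Stack: [18]
LOAD_FAST t → push 22. Stack: [18, 22]
BINARY_OP * → 18 * 22 = 396. Stack: [396]
STORE_FAST w → w=396. Stack: []
LOAD_FAST a → push -1. Stack: [-1]
LOAD_CONST → push 1. Stack: [-1, 1]
BINARY_OP >> → -1 >> 1 = -1. Stack: [-1]
LOAD_FAST b → push 19. Stack: [-1, 19]
BINARY_OP * → -1 * 19 = -19. Stack: [-19]
STORE_FAST y → y=-19. Stack: []
LOAD_FAST_LOAD_FAST y,w → push -19,396. Stack: [-19, 396]
BINARY_OP * → -19 * 396 = -7524. Stack: [-7524]
RETURN_VALUE → return -7524.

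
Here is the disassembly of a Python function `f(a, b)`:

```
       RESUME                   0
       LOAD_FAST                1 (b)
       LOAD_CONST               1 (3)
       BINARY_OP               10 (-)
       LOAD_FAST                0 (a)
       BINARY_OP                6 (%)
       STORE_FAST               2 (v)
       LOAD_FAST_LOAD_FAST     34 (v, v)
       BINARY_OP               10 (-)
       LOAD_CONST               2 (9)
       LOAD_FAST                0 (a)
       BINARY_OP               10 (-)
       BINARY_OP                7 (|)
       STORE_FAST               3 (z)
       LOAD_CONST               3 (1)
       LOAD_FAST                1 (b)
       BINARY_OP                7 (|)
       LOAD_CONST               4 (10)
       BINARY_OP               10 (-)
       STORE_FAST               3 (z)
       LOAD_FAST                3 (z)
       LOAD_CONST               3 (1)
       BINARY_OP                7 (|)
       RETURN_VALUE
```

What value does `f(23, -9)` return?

LOAD_FAST b → push -9. Stack: [-9]
LOAD_CONST → push 3. Stack: [-9, 3]
BINARY_OP - → -9 - 3 = -12. Stack: [-12]
LOAD_FAST a → push 23. Stack: [-12, 23]
BINARY_OP % → -12 % 23 = 11. Stack: [11]
STORE_FAST v → v=11. Stack: []
LOAD_FAST_LOAD_FAST v,v → push 11,11. Stack: [11, 11]
BINARY_OP - → 11 - 11 = 0. Stack: [0]
LOAD_CONST → push 9. Stack: [0, 9]
LOAD_FAST a → push 23. Stack: [0, 9, 23]
BINARY_OP - → 9 - 23 = -14. Stack: [0, -14]
BINARY_OP | → 0 | -14 = -14. Stack: [-14]
STORE_FAST z → z=-14. Stack: []
LOAD_CONST → push 1. Stack: [1]
LOAD_FAST b → push -9. Stack: [1, -9]
BINARY_OP | → 1 | -9 = -9. Stack: [-9]
LOAD_CONST → push 10. Stack: [-9, 10]
BINARY_OP - → -9 - 10 = -19. Stack: [-19]
STORE_FAST z → z=-19. Stack: []
LOAD_FAST z → push -19. Stack: [-19]
LOAD_CONST → push 1. Stack: [-19, 1]
BINARY_OP | → -19 | 1 = -19. Stack: [-19]
RETURN_VALUE → return -19.

-19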